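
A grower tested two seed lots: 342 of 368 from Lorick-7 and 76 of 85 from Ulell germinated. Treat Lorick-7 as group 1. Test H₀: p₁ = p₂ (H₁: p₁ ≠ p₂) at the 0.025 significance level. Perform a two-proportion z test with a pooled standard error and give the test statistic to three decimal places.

p̂₁ = 342/368 ≈ 0.92935, p̂₂ = 76/85 ≈ 0.89412.
Pooled p̂ = (342+76)/(368+85) = 418/453 = 0.92274.
SE = √(0.0712932 × 0.0144821) = 0.03213.
z = (0.92935 − 0.89412)/0.03213 = 0.03523/0.03213 = 1.096.
p-value = 2·P(Z > 1.096) ≈ 0.2729, so at α = 0.025 we fail to reject H₀.

z = 1.096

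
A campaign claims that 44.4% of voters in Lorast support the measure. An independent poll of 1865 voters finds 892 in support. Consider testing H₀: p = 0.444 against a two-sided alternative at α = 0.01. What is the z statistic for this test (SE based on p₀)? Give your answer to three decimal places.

p̂ = 892/1865 ≈ 0.478284.
SE = √(p₀(1−p₀)/n) = √(0.24686/1865) = 0.011505.
z = (0.478284 − 0.444)/0.011505 = 0.034284/0.011505 = 2.980.
p-value = 2·P(Z > 2.980) ≈ 0.0029, so at α = 0.01 we reject H₀.

z = 2.980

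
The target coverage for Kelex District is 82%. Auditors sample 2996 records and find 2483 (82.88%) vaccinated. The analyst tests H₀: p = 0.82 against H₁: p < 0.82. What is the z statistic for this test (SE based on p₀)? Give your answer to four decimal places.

p̂ = 2483/2996 ≈ 0.8287717.
Under H₀, SE = √(0.82·0.18/2996) = √(4.92657e-05) = 0.0070190.
z = (0.8287717 − 0.82)/0.0070190 = 0.0087717/0.0070190 = 1.2497.
p-value = P(Z < 1.250) ≈ 0.8943.

z = 1.2497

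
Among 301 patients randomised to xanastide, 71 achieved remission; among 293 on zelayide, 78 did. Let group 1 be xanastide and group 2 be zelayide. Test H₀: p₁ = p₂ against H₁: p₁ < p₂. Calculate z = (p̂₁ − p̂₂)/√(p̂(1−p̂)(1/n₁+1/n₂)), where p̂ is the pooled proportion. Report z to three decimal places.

z = -0.853

p̂₁ = 71/301 ≈ 0.235880, p̂₂ = 78/293 ≈ 0.266212.
Pooled p̂ = (71+78)/(301+293) = 149/594 = 0.250842.
SE = √(0.18792 × 0.00673523) = 0.035576.
z = (0.235880 − 0.266212)/0.035576 = -0.030332/0.035576 = -0.853.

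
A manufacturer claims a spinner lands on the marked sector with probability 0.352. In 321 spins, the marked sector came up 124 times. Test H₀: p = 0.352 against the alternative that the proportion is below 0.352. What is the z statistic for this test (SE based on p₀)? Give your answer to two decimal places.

p̂ = 124/321 = 0.38629.
Under H₀, SE = √(0.352·0.648/321) = √(0.000710579) = 0.02666.
z = (0.38629 − 0.352)/0.02666 = 0.03429/0.02666 = 1.29.
p-value = P(Z < 1.286) ≈ 0.9009.

z = 1.29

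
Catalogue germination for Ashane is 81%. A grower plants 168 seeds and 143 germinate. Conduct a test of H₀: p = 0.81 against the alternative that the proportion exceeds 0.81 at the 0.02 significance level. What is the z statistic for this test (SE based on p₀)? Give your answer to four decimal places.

p̂ = 143/168 ≈ 0.851190.
Under H₀, SE = √(0.81·0.19/168) = √(0.000916071) = 0.030267.
z = (0.851190 − 0.81)/0.030267 = 0.041190/0.030267 = 1.3609.
p-value = P(Z > 1.361) ≈ 0.0868. With α = 0.02, fail to reject H₀.

z = 1.3609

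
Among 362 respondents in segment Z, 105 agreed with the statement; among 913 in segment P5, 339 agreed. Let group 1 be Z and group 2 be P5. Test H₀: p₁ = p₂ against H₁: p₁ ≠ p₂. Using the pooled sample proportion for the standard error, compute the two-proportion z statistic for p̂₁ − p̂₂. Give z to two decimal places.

p̂₁ = 105/362 = 0.29006, p̂₂ = 339/913 = 0.37130.
Pooled p̂ = (105+339)/(362+913) = 444/1275 = 0.34824.
SE = √(p̂(1−p̂)(1/n₁+1/n₂)) = √(0.34824·0.65176·0.00385772) = √(0.000875577) = 0.02959.
z = (0.29006 − 0.37130)/0.02959 = -0.08124/0.02959 = -2.75.
p-value = 2·P(Z > 2.746) ≈ 0.0060.

z = -2.75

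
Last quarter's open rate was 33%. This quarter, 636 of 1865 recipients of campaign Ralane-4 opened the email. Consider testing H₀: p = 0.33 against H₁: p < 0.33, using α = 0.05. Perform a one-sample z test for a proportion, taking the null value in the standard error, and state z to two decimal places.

z = 1.01

p̂ = 636/1865 ≈ 0.3410.
SE = √(p₀(1−p₀)/n) = √(0.2211/1865) = 0.0109.
z = (0.3410 − 0.33)/0.0109 = 0.0110/0.0109 = 1.01.
p-value = P(Z < 1.012) ≈ 0.8442, so at α = 0.05 we fail to reject H₀.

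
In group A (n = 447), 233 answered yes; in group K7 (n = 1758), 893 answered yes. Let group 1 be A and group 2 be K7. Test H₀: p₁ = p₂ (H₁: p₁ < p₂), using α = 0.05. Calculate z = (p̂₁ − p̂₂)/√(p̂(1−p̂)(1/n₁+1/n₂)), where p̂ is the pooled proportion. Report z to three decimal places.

p̂₁ = 233/447 = 0.52125, p̂₂ = 893/1758 = 0.50796.
Pooled p̂ = (233+893)/(447+1758) = 1126/2205 = 0.51066.
SE = √(p̂(1−p̂)(1/n₁+1/n₂)) = √(0.51066·0.48934·0.00280596) = √(0.000701172) = 0.02648.
z = (0.52125 − 0.50796)/0.02648 = 0.01329/0.02648 = 0.502.
p-value = P(Z < 0.502) ≈ 0.6921, so at α = 0.05 we fail to reject H₀.

z = 0.502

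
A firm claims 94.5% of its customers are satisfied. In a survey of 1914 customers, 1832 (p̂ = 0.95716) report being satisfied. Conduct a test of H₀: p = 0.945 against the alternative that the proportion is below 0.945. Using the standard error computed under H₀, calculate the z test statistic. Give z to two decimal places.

p̂ = 1832/1914 ≈ 0.95716.
SE = √(p₀(1−p₀)/n) = √(0.051975/1914) = 0.00521.
z = (0.95716 − 0.945)/0.00521 = 0.01216/0.00521 = 2.33.

z = 2.33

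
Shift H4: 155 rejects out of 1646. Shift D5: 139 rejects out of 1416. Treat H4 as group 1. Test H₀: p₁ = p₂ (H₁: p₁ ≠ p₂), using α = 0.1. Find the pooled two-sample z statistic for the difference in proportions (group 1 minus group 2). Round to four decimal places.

p̂₁ = 155/1646 = 0.094168, p̂₂ = 139/1416 = 0.098164.
Pooled p̂ = (155+139)/(1646+1416) = 294/3062 = 0.096016.
SE = √(p̂(1−p̂)(1/n₁+1/n₂)) = √(0.096016·0.903984·0.00131375) = √(0.000114029) = 0.010678.
z = (0.094168 − 0.098164)/0.010678 = -0.003996/0.010678 = -0.3742.
p-value = 2·P(Z > 0.374) ≈ 0.7082; since p > α = 0.1, fail to reject H₀.

z = -0.3742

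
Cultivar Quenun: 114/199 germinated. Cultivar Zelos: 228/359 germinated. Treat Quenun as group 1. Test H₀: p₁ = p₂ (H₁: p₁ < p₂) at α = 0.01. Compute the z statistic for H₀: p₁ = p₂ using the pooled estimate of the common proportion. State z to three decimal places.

p̂₁ = 114/199 = 0.57286, p̂₂ = 228/359 = 0.63510.
Pooled p̂ = (114+228)/(199+359) = 342/558 = 0.61290.
SE = √(p̂(1−p̂)(1/n₁+1/n₂)) = √(0.61290·0.38710·0.00781064) = √(0.0018531) = 0.04305.
z = (0.57286 − 0.63510)/0.04305 = -0.06224/0.04305 = -1.446.
p-value = P(Z < -1.446) ≈ 0.0741, so at α = 0.01 we fail to reject H₀.

z = -1.446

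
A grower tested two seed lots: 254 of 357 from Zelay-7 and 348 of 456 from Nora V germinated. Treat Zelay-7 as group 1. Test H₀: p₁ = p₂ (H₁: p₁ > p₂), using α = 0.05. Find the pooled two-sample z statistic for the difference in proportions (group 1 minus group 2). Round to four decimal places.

p̂₁ = 254/357 ≈ 0.7114846, p̂₂ = 348/456 ≈ 0.7631579.
Pooled p̂ = (254+348)/(357+456) = 602/813 = 0.7404674.
SE = √(0.192175 × 0.0049941) = 0.0309797.
z = (0.7114846 − 0.7631579)/0.0309797 = -0.0516733/0.0309797 = -1.6680.
p-value = P(Z > -1.668) ≈ 0.9523. With α = 0.05, fail to reject H₀.

z = -1.6680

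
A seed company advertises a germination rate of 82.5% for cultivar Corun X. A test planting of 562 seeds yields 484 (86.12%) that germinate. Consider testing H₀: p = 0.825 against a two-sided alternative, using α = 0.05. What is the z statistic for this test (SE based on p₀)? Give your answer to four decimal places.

z = 2.2592

p̂ = 484/562 = 0.861210.
SE = √(p₀(1−p₀)/n) = √(0.14438/562) = 0.016028.
z = (0.861210 − 0.825)/0.016028 = 0.036210/0.016028 = 2.2592.
p-value = 2·P(Z > 2.259) ≈ 0.0239. With α = 0.05, reject H₀.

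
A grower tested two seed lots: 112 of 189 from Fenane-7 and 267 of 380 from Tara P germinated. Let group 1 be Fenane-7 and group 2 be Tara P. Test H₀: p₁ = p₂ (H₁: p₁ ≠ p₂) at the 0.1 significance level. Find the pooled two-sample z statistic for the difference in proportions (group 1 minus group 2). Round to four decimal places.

p̂₁ = 112/189 = 0.5925926, p̂₂ = 267/380 = 0.7026316.
Pooled p̂ = (112+267)/(189+380) = 379/569 = 0.6660808.
SE = √(p̂(1−p̂)(1/n₁+1/n₂)) = √(0.6660808·0.3339192·0.00792258) = √(0.00176212) = 0.0419776.
z = (0.5925926 − 0.7026316)/0.0419776 = -0.1100390/0.0419776 = -2.6214.
Two-sided p-value ≈ 2·Φ(−2.621) = 0.0088, so at α = 0.1 we reject H₀.

z = -2.6214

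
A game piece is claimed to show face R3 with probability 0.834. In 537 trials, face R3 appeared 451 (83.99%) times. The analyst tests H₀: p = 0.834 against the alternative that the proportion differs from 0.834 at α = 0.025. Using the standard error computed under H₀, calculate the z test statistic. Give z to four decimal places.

p̂ = 451/537 ≈ 0.839851.
SE = √(p₀(1−p₀)/n) = √(0.13844/537) = 0.016056.
z = (0.839851 − 0.834)/0.016056 = 0.005851/0.016056 = 0.3644.
p-value = 2·P(Z > 0.364) ≈ 0.7156; since p > α = 0.025, fail to reject H₀.

z = 0.3644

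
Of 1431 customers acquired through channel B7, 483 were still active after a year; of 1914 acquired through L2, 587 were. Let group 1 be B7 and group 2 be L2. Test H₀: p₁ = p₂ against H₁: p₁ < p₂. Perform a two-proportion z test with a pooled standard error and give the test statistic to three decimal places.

z = 1.892

p̂₁ = 483/1431 = 0.33753, p̂₂ = 587/1914 = 0.30669.
Pooled p̂ = (483+587)/(1431+1914) = 1070/3345 = 0.31988.
SE = √(0.217557 × 0.00122128) = 0.01630.
z = (0.33753 − 0.30669)/0.01630 = 0.03084/0.01630 = 1.892.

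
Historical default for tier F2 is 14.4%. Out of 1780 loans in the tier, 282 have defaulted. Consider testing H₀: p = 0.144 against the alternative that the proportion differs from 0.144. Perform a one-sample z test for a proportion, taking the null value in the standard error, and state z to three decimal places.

p̂ = 282/1780 ≈ 0.15843.
Under H₀, SE = √(0.144·0.856/1780) = √(6.92494e-05) = 0.00832.
z = (0.15843 − 0.144)/0.00832 = 0.01443/0.00832 = 1.734.

z = 1.734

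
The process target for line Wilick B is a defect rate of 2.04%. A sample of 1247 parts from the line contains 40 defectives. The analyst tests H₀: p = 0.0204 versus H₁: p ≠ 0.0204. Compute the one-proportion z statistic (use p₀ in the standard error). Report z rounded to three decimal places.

p̂ = 40/1247 ≈ 0.032077.
Standard error under H₀: √(0.0204×0.9796/1247) = 0.004003.
z = (0.032077 − 0.0204)/0.004003 = 0.011677/0.004003 = 2.917.
Two-sided p-value ≈ 2·Φ(−2.917) = 0.0035.

z = 2.917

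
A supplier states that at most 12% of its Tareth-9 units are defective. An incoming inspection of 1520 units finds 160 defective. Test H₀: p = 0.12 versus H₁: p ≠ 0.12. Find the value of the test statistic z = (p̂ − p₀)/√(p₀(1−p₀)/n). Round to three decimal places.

p̂ = 160/1520 = 0.105263.
SE = √(p₀(1−p₀)/n) = √(0.1056/1520) = 0.008335.
z = (0.105263 − 0.12)/0.008335 = -0.014737/0.008335 = -1.768.
p-value = 2·P(Z > 1.768) ≈ 0.0771.

z = -1.768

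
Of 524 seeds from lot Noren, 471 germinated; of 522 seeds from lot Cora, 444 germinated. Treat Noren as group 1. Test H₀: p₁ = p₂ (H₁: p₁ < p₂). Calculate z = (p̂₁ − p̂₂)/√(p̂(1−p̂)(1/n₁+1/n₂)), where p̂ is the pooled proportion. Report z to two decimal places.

p̂₁ = 471/524 ≈ 0.8989, p̂₂ = 444/522 ≈ 0.8506.
Pooled p̂ = (471+444)/(524+522) = 915/1046 = 0.8748.
SE = √(0.109554 × 0.00382411) = 0.0205.
z = (0.8989 − 0.8506)/0.0205 = 0.0483/0.0205 = 2.36.

z = 2.36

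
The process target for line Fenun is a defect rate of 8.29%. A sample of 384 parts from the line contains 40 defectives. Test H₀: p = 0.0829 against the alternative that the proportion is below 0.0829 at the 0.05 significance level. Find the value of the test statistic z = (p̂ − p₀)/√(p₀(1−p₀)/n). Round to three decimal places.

z = 1.511

p̂ = 40/384 = 0.104167.
Under H₀, SE = √(0.0829·0.9171/384) = √(0.000197989) = 0.014071.
z = (0.104167 − 0.0829)/0.014071 = 0.021267/0.014071 = 1.511.
p-value = P(Z < 1.511) ≈ 0.9347. With α = 0.05, fail to reject H₀.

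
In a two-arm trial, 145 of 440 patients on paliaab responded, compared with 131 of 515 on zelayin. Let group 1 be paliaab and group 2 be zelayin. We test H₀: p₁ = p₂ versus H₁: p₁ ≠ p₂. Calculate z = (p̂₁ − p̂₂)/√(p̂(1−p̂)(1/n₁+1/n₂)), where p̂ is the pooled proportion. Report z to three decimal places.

p̂₁ = 145/440 ≈ 0.32955, p̂₂ = 131/515 ≈ 0.25437.
Pooled p̂ = (145+131)/(440+515) = 276/955 = 0.28901.
SE = √(p̂(1−p̂)(1/n₁+1/n₂)) = √(0.28901·0.71099·0.00421447) = √(0.000865995) = 0.02943.
z = (0.32955 − 0.25437)/0.02943 = 0.07518/0.02943 = 2.555.
Two-sided p-value ≈ 2·Φ(−2.555) = 0.0106.

z = 2.555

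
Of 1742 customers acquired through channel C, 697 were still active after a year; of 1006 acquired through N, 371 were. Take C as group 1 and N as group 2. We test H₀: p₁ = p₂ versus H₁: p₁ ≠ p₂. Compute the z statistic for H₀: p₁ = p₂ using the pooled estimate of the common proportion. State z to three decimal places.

p̂₁ = 697/1742 ≈ 0.40011, p̂₂ = 371/1006 ≈ 0.36879.
Pooled p̂ = (697+371)/(1742+1006) = 1068/2748 = 0.38865.
SE = √(p̂(1−p̂)(1/n₁+1/n₂)) = √(0.38865·0.61135·0.00156809) = √(0.000372578) = 0.01930.
z = (0.40011 − 0.36879)/0.01930 = 0.03132/0.01930 = 1.623.
p-value = 2·P(Z > 1.623) ≈ 0.1046.

z = 1.623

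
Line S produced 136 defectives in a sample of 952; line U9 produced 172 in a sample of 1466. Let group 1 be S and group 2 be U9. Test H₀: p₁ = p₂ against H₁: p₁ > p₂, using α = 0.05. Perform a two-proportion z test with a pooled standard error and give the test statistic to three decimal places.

z = 1.840

p̂₁ = 136/952 = 0.142857, p̂₂ = 172/1466 = 0.117326.
Pooled p̂ = (136+172)/(952+1466) = 308/2418 = 0.127378.
SE = √(p̂(1−p̂)(1/n₁+1/n₂)) = √(0.127378·0.872622·0.00173255) = √(0.000192578) = 0.013877.
z = (0.142857 − 0.117326)/0.013877 = 0.025531/0.013877 = 1.840.
p-value = P(Z > 1.840) ≈ 0.0329, so at α = 0.05 we reject H₀.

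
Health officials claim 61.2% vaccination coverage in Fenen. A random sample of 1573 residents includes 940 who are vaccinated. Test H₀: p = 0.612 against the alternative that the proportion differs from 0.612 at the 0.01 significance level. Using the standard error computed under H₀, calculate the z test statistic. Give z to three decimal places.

p̂ = 940/1573 = 0.59758.
Standard error under H₀: √(0.612×0.388/1573) = 0.01229.
z = (0.59758 − 0.612)/0.01229 = -0.01442/0.01229 = -1.173.
Two-sided p-value ≈ 2·Φ(−1.173) = 0.2407, so at α = 0.01 we fail to reject H₀.

z = -1.173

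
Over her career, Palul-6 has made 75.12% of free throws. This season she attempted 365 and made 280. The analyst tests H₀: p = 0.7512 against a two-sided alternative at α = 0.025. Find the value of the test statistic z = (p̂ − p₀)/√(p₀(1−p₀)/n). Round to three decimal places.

p̂ = 280/365 ≈ 0.767123.
SE = √(p₀(1−p₀)/n) = √(0.1869/365) = 0.022629.
z = (0.767123 − 0.7512)/0.022629 = 0.015923/0.022629 = 0.704.
Two-sided p-value ≈ 2·Φ(−0.704) = 0.4816. With α = 0.025, fail to reject H₀.

z = 0.704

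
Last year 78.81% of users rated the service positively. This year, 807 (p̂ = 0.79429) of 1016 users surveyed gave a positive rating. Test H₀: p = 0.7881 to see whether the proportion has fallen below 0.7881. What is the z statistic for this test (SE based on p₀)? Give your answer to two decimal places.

p̂ = 807/1016 = 0.7943.
Standard error under H₀: √(0.7881×0.2119/1016) = 0.0128.
z = (0.7943 − 0.7881)/0.0128 = 0.0062/0.0128 = 0.48.

z = 0.48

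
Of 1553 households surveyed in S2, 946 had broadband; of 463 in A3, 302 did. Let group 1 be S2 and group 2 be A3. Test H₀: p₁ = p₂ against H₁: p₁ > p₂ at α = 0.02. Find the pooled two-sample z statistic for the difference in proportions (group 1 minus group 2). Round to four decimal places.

z = -1.6771

p̂₁ = 946/1553 = 0.609144, p̂₂ = 302/463 = 0.652268.
Pooled p̂ = (946+302)/(1553+463) = 1248/2016 = 0.619048.
SE = √(0.235828 × 0.00280374) = 0.025714.
z = (0.609144 − 0.652268)/0.025714 = -0.043124/0.025714 = -1.6771.
p-value = P(Z > -1.677) ≈ 0.9532, so at α = 0.02 we fail to reject H₀.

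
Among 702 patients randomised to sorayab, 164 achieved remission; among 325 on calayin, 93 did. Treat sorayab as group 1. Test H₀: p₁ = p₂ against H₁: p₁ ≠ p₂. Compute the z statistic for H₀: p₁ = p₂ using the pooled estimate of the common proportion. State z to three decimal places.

z = -1.808

p̂₁ = 164/702 ≈ 0.23362, p̂₂ = 93/325 ≈ 0.28615.
Pooled p̂ = (164+93)/(702+325) = 257/1027 = 0.25024.
SE = √(0.187622 × 0.00450142) = 0.02906.
z = (0.23362 − 0.28615)/0.02906 = -0.05253/0.02906 = -1.808.
p-value = 2·P(Z > 1.808) ≈ 0.0706.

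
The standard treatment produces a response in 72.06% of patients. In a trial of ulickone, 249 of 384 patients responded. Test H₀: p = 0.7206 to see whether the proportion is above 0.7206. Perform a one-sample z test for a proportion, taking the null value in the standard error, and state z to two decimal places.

p̂ = 249/384 ≈ 0.6484.
SE = √(p₀(1−p₀)/n) = √(0.20134/384) = 0.0229.
z = (0.6484 − 0.7206)/0.0229 = -0.0722/0.0229 = -3.15.
p-value = P(Z > -3.151) ≈ 0.9992.

z = -3.15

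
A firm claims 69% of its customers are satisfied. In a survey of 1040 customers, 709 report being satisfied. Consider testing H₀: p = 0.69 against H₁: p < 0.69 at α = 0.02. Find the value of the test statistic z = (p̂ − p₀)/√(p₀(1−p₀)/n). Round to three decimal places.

p̂ = 709/1040 ≈ 0.68173.
Under H₀, SE = √(0.69·0.31/1040) = √(0.000205673) = 0.01434.
z = (0.68173 − 0.69)/0.01434 = -0.00827/0.01434 = -0.577.
p-value = P(Z < -0.577) ≈ 0.2821; since p > α = 0.02, fail to reject H₀.

z = -0.577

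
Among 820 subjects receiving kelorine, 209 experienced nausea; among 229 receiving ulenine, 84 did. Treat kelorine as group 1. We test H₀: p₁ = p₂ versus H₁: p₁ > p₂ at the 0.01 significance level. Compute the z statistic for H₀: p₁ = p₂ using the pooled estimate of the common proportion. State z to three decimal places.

p̂₁ = 209/820 ≈ 0.25488, p̂₂ = 84/229 ≈ 0.36681.
Pooled p̂ = (209+84)/(820+229) = 293/1049 = 0.27931.
SE = √(0.201298 × 0.00558632) = 0.03353.
z = (0.25488 − 0.36681)/0.03353 = -0.11193/0.03353 = -3.338.
p-value = P(Z > -3.338) ≈ 0.9996. With α = 0.01, fail to reject H₀.

z = -3.338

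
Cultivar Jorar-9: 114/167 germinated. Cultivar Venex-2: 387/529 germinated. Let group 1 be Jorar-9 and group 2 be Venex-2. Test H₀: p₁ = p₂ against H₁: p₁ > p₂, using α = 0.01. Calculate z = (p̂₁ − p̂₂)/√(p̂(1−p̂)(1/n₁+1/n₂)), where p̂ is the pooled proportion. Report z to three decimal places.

p̂₁ = 114/167 = 0.68263, p̂₂ = 387/529 = 0.73157.
Pooled p̂ = (114+387)/(167+529) = 501/696 = 0.71983.
SE = √(p̂(1−p̂)(1/n₁+1/n₂)) = √(0.71983·0.28017·0.00787838) = √(0.00158888) = 0.03986.
z = (0.68263 − 0.73157)/0.03986 = -0.04894/0.03986 = -1.228.
p-value = P(Z > -1.228) ≈ 0.8902, so at α = 0.01 we fail to reject H₀.

z = -1.228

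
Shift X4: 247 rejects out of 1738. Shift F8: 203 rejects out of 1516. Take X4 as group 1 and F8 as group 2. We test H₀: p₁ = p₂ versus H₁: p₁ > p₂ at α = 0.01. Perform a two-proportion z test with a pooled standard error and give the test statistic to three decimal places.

z = 0.677

p̂₁ = 247/1738 ≈ 0.14212, p̂₂ = 203/1516 ≈ 0.13391.
Pooled p̂ = (247+203)/(1738+1516) = 450/3254 = 0.13829.
SE = √(p̂(1−p̂)(1/n₁+1/n₂)) = √(0.13829·0.86171·0.001235) = √(0.000147172) = 0.01213.
z = (0.14212 − 0.13391)/0.01213 = 0.00821/0.01213 = 0.677.
p-value = P(Z > 0.677) ≈ 0.2492, so at α = 0.01 we fail to reject H₀.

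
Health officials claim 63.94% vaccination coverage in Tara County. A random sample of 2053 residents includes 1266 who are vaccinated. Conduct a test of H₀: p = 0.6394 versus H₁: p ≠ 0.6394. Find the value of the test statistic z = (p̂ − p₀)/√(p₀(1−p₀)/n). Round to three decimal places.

z = -2.146

p̂ = 1266/2053 = 0.616659.
Standard error under H₀: √(0.6394×0.3606/2053) = 0.010598.
z = (0.616659 − 0.6394)/0.010598 = -0.022741/0.010598 = -2.146.
Two-sided p-value ≈ 2·Φ(−2.146) = 0.0319.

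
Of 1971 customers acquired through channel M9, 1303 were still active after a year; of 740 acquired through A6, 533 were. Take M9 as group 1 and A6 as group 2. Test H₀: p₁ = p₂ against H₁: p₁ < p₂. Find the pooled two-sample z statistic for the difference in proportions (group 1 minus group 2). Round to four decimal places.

z = -2.9362

p̂₁ = 1303/1971 ≈ 0.661086, p̂₂ = 533/740 ≈ 0.720270.
Pooled p̂ = (1303+533)/(1971+740) = 1836/2711 = 0.677241.
SE = √(p̂(1−p̂)(1/n₁+1/n₂)) = √(0.677241·0.322759·0.00185871) = √(0.000406287) = 0.020157.
z = (0.661086 − 0.720270)/0.020157 = -0.059184/0.020157 = -2.9362.
p-value = P(Z < -2.936) ≈ 0.0017.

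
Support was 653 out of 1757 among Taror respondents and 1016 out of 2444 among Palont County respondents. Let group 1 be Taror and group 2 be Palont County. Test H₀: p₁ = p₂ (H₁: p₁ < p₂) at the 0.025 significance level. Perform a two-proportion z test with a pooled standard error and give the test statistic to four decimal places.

p̂₁ = 653/1757 = 0.3716562, p̂₂ = 1016/2444 = 0.4157119.
Pooled p̂ = (653+1016)/(1757+2444) = 1669/4201 = 0.3972864.
SE = √(p̂(1−p̂)(1/n₁+1/n₂)) = √(0.3972864·0.6027136·0.000978317) = √(0.000234258) = 0.0153055.
z = (0.3716562 − 0.4157119)/0.0153055 = -0.0440557/0.0153055 = -2.8784.
p-value = P(Z < -2.878) ≈ 0.0020, so at α = 0.025 we reject H₀.

z = -2.8784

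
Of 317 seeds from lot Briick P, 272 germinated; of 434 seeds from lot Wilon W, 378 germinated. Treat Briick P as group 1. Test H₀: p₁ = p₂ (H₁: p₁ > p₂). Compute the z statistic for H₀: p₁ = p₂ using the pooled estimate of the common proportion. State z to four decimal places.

z = -0.5127

p̂₁ = 272/317 = 0.858044, p̂₂ = 378/434 = 0.870968.
Pooled p̂ = (272+378)/(317+434) = 650/751 = 0.865513.
SE = √(0.116401 × 0.00545872) = 0.025207.
z = (0.858044 − 0.870968)/0.025207 = -0.012924/0.025207 = -0.5127.
p-value = P(Z > -0.513) ≈ 0.6959.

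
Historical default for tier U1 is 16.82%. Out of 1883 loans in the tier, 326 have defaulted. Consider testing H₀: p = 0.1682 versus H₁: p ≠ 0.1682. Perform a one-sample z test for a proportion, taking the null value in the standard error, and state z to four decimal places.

p̂ = 326/1883 = 0.173128.
SE = √(p₀(1−p₀)/n) = √(0.13991/1883) = 0.008620.
z = (0.173128 − 0.1682)/0.008620 = 0.004928/0.008620 = 0.5717.

z = 0.5717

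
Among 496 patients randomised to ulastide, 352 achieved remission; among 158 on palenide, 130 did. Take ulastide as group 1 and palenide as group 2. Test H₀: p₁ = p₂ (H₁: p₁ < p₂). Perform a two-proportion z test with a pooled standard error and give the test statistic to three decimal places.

p̂₁ = 352/496 = 0.70968, p̂₂ = 130/158 = 0.82278.
Pooled p̂ = (352+130)/(496+158) = 482/654 = 0.73700.
SE = √(p̂(1−p̂)(1/n₁+1/n₂)) = √(0.73700·0.26300·0.00834524) = √(0.00161755) = 0.04022.
z = (0.70968 − 0.82278)/0.04022 = -0.11310/0.04022 = -2.812.
p-value = P(Z < -2.812) ≈ 0.0025.

z = -2.812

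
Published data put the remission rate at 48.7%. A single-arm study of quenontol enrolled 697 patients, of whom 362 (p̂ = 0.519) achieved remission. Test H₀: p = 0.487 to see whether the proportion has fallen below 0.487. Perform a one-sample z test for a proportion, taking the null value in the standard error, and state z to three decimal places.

z = 1.710

p̂ = 362/697 = 0.51937.
Under H₀, SE = √(0.487·0.513/697) = √(0.000358438) = 0.01893.
z = (0.51937 − 0.487)/0.01893 = 0.03237/0.01893 = 1.710.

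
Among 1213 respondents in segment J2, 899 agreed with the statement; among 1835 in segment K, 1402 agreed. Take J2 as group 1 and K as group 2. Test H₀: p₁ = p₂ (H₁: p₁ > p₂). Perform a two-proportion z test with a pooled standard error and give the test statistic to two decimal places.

p̂₁ = 899/1213 = 0.7411, p̂₂ = 1402/1835 = 0.7640.
Pooled p̂ = (899+1402)/(1213+1835) = 2301/3048 = 0.7549.
SE = √(p̂(1−p̂)(1/n₁+1/n₂)) = √(0.7549·0.2451·0.00136936) = √(0.000253353) = 0.0159.
z = (0.7411 − 0.7640)/0.0159 = -0.0229/0.0159 = -1.44.
p-value = P(Z > -1.438) ≈ 0.9248.

z = -1.44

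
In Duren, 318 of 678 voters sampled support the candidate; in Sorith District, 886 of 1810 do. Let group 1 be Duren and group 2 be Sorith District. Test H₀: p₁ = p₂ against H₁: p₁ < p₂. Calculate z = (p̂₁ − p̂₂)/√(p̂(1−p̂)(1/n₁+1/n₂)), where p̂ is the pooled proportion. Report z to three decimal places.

p̂₁ = 318/678 ≈ 0.46903, p̂₂ = 886/1810 ≈ 0.48950.
Pooled p̂ = (318+886)/(678+1810) = 1204/2488 = 0.48392.
SE = √(p̂(1−p̂)(1/n₁+1/n₂)) = √(0.48392·0.51608·0.00202741) = √(0.000506329) = 0.02250.
z = (0.46903 − 0.48950)/0.02250 = -0.02047/0.02250 = -0.910.
p-value = P(Z < -0.910) ≈ 0.1814.

z = -0.910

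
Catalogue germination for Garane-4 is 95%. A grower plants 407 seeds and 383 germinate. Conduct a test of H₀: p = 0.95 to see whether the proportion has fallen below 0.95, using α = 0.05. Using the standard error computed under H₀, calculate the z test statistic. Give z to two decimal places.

p̂ = 383/407 = 0.9410.
Standard error under H₀: √(0.95×0.05/407) = 0.0108.
z = (0.9410 − 0.95)/0.0108 = -0.0090/0.0108 = -0.83.
p-value = P(Z < -0.830) ≈ 0.2032, so at α = 0.05 we fail to reject H₀.

z = -0.83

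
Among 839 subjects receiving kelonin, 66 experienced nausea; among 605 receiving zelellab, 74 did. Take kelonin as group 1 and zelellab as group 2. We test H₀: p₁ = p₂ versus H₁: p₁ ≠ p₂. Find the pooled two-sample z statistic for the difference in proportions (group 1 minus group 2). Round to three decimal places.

z = -2.766

p̂₁ = 66/839 = 0.07867, p̂₂ = 74/605 = 0.12231.
Pooled p̂ = (66+74)/(839+605) = 140/1444 = 0.09695.
SE = √(0.087553 × 0.00284479) = 0.01578.
z = (0.07867 − 0.12231)/0.01578 = -0.04364/0.01578 = -2.766.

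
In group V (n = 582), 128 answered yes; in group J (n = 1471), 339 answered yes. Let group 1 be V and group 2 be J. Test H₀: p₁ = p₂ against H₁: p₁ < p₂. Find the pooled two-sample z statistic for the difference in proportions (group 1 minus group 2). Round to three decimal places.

p̂₁ = 128/582 ≈ 0.21993, p̂₂ = 339/1471 ≈ 0.23046.
Pooled p̂ = (128+339)/(582+1471) = 467/2053 = 0.22747.
SE = √(p̂(1−p̂)(1/n₁+1/n₂)) = √(0.22747·0.77253·0.00239802) = √(0.000421401) = 0.02053.
z = (0.21993 − 0.23046)/0.02053 = -0.01053/0.02053 = -0.513.
p-value = P(Z < -0.513) ≈ 0.3041.

z = -0.513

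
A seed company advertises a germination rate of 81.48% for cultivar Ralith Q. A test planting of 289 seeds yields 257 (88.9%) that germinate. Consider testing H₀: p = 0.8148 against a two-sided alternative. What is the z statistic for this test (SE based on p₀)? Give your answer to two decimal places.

z = 3.26

p̂ = 257/289 = 0.88927.
SE = √(p₀(1−p₀)/n) = √(0.1509/289) = 0.02285.
z = (0.88927 − 0.8148)/0.02285 = 0.07447/0.02285 = 3.26.
Two-sided p-value ≈ 2·Φ(−3.259) = 0.0011.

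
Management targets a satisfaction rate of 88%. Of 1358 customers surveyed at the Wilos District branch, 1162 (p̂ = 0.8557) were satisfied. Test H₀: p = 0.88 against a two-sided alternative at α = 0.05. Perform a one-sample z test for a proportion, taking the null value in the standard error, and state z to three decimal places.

z = -2.759

p̂ = 1162/1358 = 0.85567.
Standard error under H₀: √(0.88×0.12/1358) = 0.00882.
z = (0.85567 − 0.88)/0.00882 = -0.02433/0.00882 = -2.759.
p-value = 2·P(Z > 2.759) ≈ 0.0058, so at α = 0.05 we reject H₀.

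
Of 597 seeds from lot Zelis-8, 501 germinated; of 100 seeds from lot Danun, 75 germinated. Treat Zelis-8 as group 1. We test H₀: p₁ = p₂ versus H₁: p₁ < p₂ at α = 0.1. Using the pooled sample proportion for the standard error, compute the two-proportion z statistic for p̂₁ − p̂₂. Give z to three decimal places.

p̂₁ = 501/597 = 0.83920, p̂₂ = 75/100 = 0.75000.
Pooled p̂ = (501+75)/(597+100) = 576/697 = 0.82640.
SE = √(p̂(1−p̂)(1/n₁+1/n₂)) = √(0.82640·0.17360·0.011675) = √(0.00167495) = 0.04093.
z = (0.83920 − 0.75000)/0.04093 = 0.08920/0.04093 = 2.179.
p-value = P(Z < 2.179) ≈ 0.9854; since p > α = 0.1, fail to reject H₀.

z = 2.179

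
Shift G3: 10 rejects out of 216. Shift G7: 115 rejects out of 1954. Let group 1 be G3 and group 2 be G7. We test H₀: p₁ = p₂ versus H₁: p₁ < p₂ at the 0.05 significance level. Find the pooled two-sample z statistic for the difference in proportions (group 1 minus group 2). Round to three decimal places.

p̂₁ = 10/216 = 0.046296, p̂₂ = 115/1954 = 0.058854.
Pooled p̂ = (10+115)/(216+1954) = 125/2170 = 0.057604.
SE = √(p̂(1−p̂)(1/n₁+1/n₂)) = √(0.057604·0.942396·0.0051414) = √(0.000279103) = 0.016706.
z = (0.046296 − 0.058854)/0.016706 = -0.012558/0.016706 = -0.752.
p-value = P(Z < -0.752) ≈ 0.2261; since p > α = 0.05, fail to reject H₀.

z = -0.752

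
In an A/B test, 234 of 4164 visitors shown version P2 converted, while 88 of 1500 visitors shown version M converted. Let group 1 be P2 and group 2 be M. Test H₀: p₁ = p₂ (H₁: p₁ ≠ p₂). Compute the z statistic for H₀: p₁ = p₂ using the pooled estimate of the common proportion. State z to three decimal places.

z = -0.354

p̂₁ = 234/4164 = 0.05620, p̂₂ = 88/1500 = 0.05867.
Pooled p̂ = (234+88)/(4164+1500) = 322/5664 = 0.05685.
SE = √(p̂(1−p̂)(1/n₁+1/n₂)) = √(0.05685·0.94315·0.00090682) = √(4.86222e-05) = 0.00697.
z = (0.05620 − 0.05867)/0.00697 = -0.00247/0.00697 = -0.354.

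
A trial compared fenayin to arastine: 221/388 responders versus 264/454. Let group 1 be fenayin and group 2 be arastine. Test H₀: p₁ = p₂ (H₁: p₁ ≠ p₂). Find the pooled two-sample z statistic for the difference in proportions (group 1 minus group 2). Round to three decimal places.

z = -0.349

p̂₁ = 221/388 ≈ 0.56959, p̂₂ = 264/454 ≈ 0.58150.
Pooled p̂ = (221+264)/(388+454) = 485/842 = 0.57601.
SE = √(0.244223 × 0.00477996) = 0.03417.
z = (0.56959 − 0.58150)/0.03417 = -0.01191/0.03417 = -0.349.
Two-sided p-value ≈ 2·Φ(−0.349) = 0.7274.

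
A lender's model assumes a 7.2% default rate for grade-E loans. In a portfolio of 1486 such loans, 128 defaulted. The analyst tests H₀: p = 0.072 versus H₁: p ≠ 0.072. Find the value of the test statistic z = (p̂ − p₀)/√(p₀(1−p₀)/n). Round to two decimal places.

p̂ = 128/1486 = 0.08614.
Under H₀, SE = √(0.072·0.928/1486) = √(4.49637e-05) = 0.00671.
z = (0.08614 − 0.072)/0.00671 = 0.01414/0.00671 = 2.11.
Two-sided p-value ≈ 2·Φ(−2.108) = 0.0350.

z = 2.11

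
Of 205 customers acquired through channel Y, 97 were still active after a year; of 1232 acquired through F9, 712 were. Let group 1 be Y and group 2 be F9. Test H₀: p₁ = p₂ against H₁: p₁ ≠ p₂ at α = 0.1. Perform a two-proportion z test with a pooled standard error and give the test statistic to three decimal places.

p̂₁ = 97/205 = 0.47317, p̂₂ = 712/1232 = 0.57792.
Pooled p̂ = (97+712)/(205+1232) = 809/1437 = 0.56298.
SE = √(0.246034 × 0.00568974) = 0.03741.
z = (0.47317 − 0.57792)/0.03741 = -0.10475/0.03741 = -2.800.
Two-sided p-value ≈ 2·Φ(−2.800) = 0.0051. With α = 0.1, reject H₀.

z = -2.800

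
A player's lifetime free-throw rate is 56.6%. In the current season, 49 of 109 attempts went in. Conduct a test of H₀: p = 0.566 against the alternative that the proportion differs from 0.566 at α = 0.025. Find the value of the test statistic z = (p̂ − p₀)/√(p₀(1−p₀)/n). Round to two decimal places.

p̂ = 49/109 = 0.4495.
SE = √(p₀(1−p₀)/n) = √(0.24564/109) = 0.0475.
z = (0.4495 − 0.566)/0.0475 = -0.1165/0.0475 = -2.45.
Two-sided p-value ≈ 2·Φ(−2.453) = 0.0142. With α = 0.025, reject H₀.

z = -2.45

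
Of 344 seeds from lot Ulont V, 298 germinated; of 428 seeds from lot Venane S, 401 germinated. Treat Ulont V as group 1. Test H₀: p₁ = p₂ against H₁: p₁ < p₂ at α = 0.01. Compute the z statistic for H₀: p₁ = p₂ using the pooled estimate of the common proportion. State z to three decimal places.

z = -3.334

p̂₁ = 298/344 = 0.86628, p̂₂ = 401/428 = 0.93692.
Pooled p̂ = (298+401)/(344+428) = 699/772 = 0.90544.
SE = √(0.0856181 × 0.00524343) = 0.02119.
z = (0.86628 − 0.93692)/0.02119 = -0.07064/0.02119 = -3.334.
p-value = P(Z < -3.334) ≈ 0.0004; since p < α = 0.01, reject H₀.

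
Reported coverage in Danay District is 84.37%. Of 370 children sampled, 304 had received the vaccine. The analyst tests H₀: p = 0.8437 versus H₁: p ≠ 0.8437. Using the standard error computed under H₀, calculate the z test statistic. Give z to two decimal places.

p̂ = 304/370 = 0.8216.
SE = √(p₀(1−p₀)/n) = √(0.13187/370) = 0.0189.
z = (0.8216 − 0.8437)/0.0189 = -0.0221/0.0189 = -1.17.

z = -1.17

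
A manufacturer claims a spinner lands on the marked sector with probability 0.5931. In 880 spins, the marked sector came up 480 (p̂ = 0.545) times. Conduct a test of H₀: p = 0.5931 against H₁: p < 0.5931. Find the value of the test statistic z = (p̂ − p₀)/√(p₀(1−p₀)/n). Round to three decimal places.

z = -2.877

p̂ = 480/880 = 0.54545.
SE = √(p₀(1−p₀)/n) = √(0.24133/880) = 0.01656.
z = (0.54545 − 0.5931)/0.01656 = -0.04765/0.01656 = -2.877.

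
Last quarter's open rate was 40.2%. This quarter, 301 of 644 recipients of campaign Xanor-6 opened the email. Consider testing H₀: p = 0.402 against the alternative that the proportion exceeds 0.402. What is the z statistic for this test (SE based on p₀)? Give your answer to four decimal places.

p̂ = 301/644 = 0.467391.
Under H₀, SE = √(0.402·0.598/644) = √(0.000373286) = 0.019321.
z = (0.467391 − 0.402)/0.019321 = 0.065391/0.019321 = 3.3845.

z = 3.3845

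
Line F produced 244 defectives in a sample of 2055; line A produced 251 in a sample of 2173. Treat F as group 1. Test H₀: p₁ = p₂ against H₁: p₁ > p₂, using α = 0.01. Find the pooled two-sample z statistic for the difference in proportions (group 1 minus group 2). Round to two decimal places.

z = 0.33

p̂₁ = 244/2055 = 0.11873, p̂₂ = 251/2173 = 0.11551.
Pooled p̂ = (244+251)/(2055+2173) = 495/4228 = 0.11708.
SE = √(0.10337 × 0.000946811) = 0.00989.
z = (0.11873 − 0.11551)/0.00989 = 0.00322/0.00989 = 0.33.
p-value = P(Z > 0.326) ≈ 0.3722, so at α = 0.01 we fail to reject H₀.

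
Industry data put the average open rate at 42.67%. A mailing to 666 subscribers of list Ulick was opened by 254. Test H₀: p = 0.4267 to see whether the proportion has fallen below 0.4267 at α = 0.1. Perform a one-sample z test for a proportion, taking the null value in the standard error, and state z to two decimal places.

z = -2.36

p̂ = 254/666 ≈ 0.3814.
SE = √(p₀(1−p₀)/n) = √(0.24463/666) = 0.0192.
z = (0.3814 − 0.4267)/0.0192 = -0.0453/0.0192 = -2.36.
p-value = P(Z < -2.365) ≈ 0.0090; since p < α = 0.1, reject H₀.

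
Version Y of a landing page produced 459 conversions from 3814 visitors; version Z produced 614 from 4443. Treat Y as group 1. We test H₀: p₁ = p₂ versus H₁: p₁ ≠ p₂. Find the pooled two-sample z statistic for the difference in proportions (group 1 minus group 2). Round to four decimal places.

z = -2.4047

p̂₁ = 459/3814 = 0.1203461, p̂₂ = 614/4443 = 0.1381949.
Pooled p̂ = (459+614)/(3814+4443) = 1073/8257 = 0.1299503.
SE = √(0.113063 × 0.000487265) = 0.0074224.
z = (0.1203461 − 0.1381949)/0.0074224 = -0.0178488/0.0074224 = -2.4047.
Two-sided p-value ≈ 2·Φ(−2.405) = 0.0162.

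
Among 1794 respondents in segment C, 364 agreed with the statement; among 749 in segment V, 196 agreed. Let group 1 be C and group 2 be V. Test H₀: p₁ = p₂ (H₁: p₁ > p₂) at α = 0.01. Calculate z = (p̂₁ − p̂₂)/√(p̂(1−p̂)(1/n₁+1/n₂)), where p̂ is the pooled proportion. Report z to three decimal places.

z = -3.261

p̂₁ = 364/1794 = 0.202899, p̂₂ = 196/749 = 0.261682.
Pooled p̂ = (364+196)/(1794+749) = 560/2543 = 0.220212.
SE = √(0.171719 × 0.00189253) = 0.018027.
z = (0.202899 − 0.261682)/0.018027 = -0.058783/0.018027 = -3.261.
p-value = P(Z > -3.261) ≈ 0.9994. With α = 0.01, fail to reject H₀.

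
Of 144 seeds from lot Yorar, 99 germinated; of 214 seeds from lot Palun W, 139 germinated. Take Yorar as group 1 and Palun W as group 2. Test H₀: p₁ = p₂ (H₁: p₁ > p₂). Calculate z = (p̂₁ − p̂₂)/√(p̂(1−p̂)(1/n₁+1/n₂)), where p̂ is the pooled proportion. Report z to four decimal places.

p̂₁ = 99/144 = 0.687500, p̂₂ = 139/214 = 0.649533.
Pooled p̂ = (99+139)/(144+214) = 238/358 = 0.664804.
SE = √(0.222839 × 0.0116173) = 0.050880.
z = (0.687500 − 0.649533)/0.050880 = 0.037967/0.050880 = 0.7462.
p-value = P(Z > 0.746) ≈ 0.2278.

z = 0.7462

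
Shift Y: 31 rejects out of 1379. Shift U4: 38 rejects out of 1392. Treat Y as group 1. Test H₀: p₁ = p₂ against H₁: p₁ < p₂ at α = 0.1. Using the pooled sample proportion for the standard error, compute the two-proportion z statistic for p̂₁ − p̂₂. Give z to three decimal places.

p̂₁ = 31/1379 = 0.02248, p̂₂ = 38/1392 = 0.02730.
Pooled p̂ = (31+38)/(1379+1392) = 69/2771 = 0.02490.
SE = √(0.0242807 × 0.00144355) = 0.00592.
z = (0.02248 − 0.02730)/0.00592 = -0.00482/0.00592 = -0.814.
p-value = P(Z < -0.814) ≈ 0.2078; since p > α = 0.1, fail to reject H₀.

z = -0.814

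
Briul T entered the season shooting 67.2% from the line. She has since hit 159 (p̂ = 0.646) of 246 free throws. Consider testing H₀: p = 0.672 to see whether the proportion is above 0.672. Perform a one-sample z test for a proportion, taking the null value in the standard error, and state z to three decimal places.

p̂ = 159/246 = 0.64634.
Under H₀, SE = √(0.672·0.328/246) = √(0.000896) = 0.02993.
z = (0.64634 − 0.672)/0.02993 = -0.02566/0.02993 = -0.857.
p-value = P(Z > -0.857) ≈ 0.8043.

z = -0.857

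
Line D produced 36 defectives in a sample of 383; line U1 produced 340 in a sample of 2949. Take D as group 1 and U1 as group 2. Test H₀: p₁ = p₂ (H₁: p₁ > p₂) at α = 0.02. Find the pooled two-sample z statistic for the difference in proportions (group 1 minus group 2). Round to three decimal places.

p̂₁ = 36/383 ≈ 0.09399, p̂₂ = 340/2949 ≈ 0.11529.
Pooled p̂ = (36+340)/(383+2949) = 376/3332 = 0.11285.
SE = √(p̂(1−p̂)(1/n₁+1/n₂)) = √(0.11285·0.88715·0.00295006) = √(0.000295334) = 0.01719.
z = (0.09399 − 0.11529)/0.01719 = -0.02130/0.01719 = -1.239.
p-value = P(Z > -1.239) ≈ 0.8924. With α = 0.02, fail to reject H₀.

z = -1.239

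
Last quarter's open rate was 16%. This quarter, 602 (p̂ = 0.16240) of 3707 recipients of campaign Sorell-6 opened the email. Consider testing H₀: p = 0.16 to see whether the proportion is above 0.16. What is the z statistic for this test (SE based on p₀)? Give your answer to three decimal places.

p̂ = 602/3707 = 0.162395.
Standard error under H₀: √(0.16×0.84/3707) = 0.006021.
z = (0.162395 − 0.16)/0.006021 = 0.002395/0.006021 = 0.398.
p-value = P(Z > 0.398) ≈ 0.3454.

z = 0.398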